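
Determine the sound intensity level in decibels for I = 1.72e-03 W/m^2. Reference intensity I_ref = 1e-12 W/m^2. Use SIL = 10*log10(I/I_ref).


I / I_ref = 1.72e-03 / 1e-12 = 1.72e+09
SIL = 10 * log10(1.72e+09) = 92.355 dB


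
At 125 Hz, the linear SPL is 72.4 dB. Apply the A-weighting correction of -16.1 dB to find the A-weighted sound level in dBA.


A-weighting table: 125 Hz -> -16.1 dB correction
SPL_A = SPL + correction = 72.4 + (-16.1) = 56.3 dBA


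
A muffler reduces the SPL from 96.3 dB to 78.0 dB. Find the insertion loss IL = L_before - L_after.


Insertion loss = SPL without muffler - SPL with muffler
IL = 96.3 - 78.0 = 18.3 dB


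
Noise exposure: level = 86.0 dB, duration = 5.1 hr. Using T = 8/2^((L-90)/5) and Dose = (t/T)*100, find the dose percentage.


T_allowed = 8 / 2^((86.0 - 90)/5) = 13.9288 hr
Dose = 5.1 / 13.9288 * 100 = 36.615 %


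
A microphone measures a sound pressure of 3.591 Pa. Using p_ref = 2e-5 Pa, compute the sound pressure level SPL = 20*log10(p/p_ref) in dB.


p / p_ref = 3.591 / 2e-5 = 179550
SPL = 20 * log10(179550) = 105.08 dB


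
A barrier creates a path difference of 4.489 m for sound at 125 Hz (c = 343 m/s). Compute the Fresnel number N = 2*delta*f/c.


N = 2*delta*f/c = 2*delta/lambda, where lambda = c/f
lambda = 343 / 125 = 2.744 m
N = 2 * 4.489 / 2.744 = 3.2719


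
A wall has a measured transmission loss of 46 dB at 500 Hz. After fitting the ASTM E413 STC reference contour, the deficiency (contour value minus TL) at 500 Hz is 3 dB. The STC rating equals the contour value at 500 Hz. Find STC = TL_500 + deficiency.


By ASTM E413, STC = value of the fitted reference contour at 500 Hz.
Contour value at 500 Hz = TL_500 + deficiency = 46 + 3 = 49
STC = 49


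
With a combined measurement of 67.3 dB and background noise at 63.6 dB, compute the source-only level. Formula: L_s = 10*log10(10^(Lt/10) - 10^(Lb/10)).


10^(67.3/10) = 5.37032e+06
10^(63.6/10) = 2.29087e+06
Difference = 5.37032e+06 - 2.29087e+06 = 3.07945e+06
L_source = 10*log10(3.07945e+06) = 64.885 dB


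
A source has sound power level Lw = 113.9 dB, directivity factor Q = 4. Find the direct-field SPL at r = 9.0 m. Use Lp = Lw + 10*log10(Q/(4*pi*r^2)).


4*pi*r^2 = 4*pi*9.0^2 = 1017.88 m^2
Q / (4*pi*r^2) = 4 / 1017.88 = 0.00392974
Lp = 113.9 + 10*log10(0.00392974) = 89.844 dB


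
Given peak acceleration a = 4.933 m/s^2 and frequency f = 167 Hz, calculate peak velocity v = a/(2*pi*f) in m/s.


omega = 2*pi*f = 2*pi*167 = 1049.29 rad/s
v = a / omega = 4.933 / 1049.29 = 0.0047013 m/s


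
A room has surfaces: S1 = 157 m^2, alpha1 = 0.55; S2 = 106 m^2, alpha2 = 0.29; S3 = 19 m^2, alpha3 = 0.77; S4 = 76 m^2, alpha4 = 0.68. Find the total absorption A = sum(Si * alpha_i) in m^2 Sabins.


157 * 0.55 = 86.35
106 * 0.29 = 30.74
19 * 0.77 = 14.63
76 * 0.68 = 51.68
A_total = 86.35 + 30.74 + 14.63 + 51.68 = 183.4 m^2


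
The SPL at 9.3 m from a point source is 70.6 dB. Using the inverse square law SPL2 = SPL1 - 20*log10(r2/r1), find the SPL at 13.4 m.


r2/r1 = 13.4/9.3 = 1.44086
Correction = 20*log10(1.44086) = 3.17244 dB
SPL2 = 70.6 - 3.17244 = 67.428 dB


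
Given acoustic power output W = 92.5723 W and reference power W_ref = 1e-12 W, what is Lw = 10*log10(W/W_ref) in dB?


W / W_ref = 92.5723 / 1e-12 = 9.25723e+13
Lw = 10 * log10(9.25723e+13) = 139.66 dB


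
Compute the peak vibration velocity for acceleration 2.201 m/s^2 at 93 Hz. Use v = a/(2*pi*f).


omega = 2*pi*f = 2*pi*93 = 584.336 rad/s
v = a / omega = 2.201 / 584.336 = 0.0037667 m/s


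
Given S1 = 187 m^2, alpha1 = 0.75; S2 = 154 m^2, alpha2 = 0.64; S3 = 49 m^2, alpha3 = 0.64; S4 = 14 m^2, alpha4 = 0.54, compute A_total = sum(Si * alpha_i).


187 * 0.75 = 140.25
154 * 0.64 = 98.56
49 * 0.64 = 31.36
14 * 0.54 = 7.56
A_total = 140.25 + 98.56 + 31.36 + 7.56 = 277.73 m^2


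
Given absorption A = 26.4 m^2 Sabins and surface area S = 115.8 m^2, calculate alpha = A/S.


Absorption coefficient = absorbed power / incident power
alpha = A / S = 26.4 / 115.8 = 0.22798


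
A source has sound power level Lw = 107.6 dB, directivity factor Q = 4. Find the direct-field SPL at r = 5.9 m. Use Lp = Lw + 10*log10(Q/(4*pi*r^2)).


4*pi*r^2 = 4*pi*5.9^2 = 437.435 m^2
Q / (4*pi*r^2) = 4 / 437.435 = 0.00914422
Lp = 107.6 + 10*log10(0.00914422) = 87.211 dB


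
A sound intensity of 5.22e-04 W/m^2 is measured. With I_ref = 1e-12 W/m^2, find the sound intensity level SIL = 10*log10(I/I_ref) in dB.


I / I_ref = 5.22e-04 / 1e-12 = 5.22e+08
SIL = 10 * log10(5.22e+08) = 87.177 dB


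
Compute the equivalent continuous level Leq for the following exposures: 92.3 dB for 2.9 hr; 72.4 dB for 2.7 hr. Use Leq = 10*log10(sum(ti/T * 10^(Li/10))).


T_total = 2.9 + 2.7 = 5.6 hr
(2.9/5.6) * 10^(92.3/10) = 8.79448e+08
(2.7/5.6) * 10^(72.4/10) = 8.37868e+06
Sum = 8.79448e+08 + 8.37868e+06 = 8.87827e+08
Leq = 10*log10(8.87827e+08) = 89.483 dB


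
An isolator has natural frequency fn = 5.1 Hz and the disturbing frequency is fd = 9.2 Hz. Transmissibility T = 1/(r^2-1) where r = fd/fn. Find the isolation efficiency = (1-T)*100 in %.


r = 9.2 / 5.1 = 1.80392
r^2 - 1 = 1.80392^2 - 1 = 2.25413
T = 1/2.25413 = 0.44363
Efficiency = (1 - 0.44363)*100 = 55.637 %


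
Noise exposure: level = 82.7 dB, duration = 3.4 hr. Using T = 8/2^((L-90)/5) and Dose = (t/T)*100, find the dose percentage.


T_allowed = 8 / 2^((82.7 - 90)/5) = 22.0087 hr
Dose = 3.4 / 22.0087 * 100 = 15.448 %


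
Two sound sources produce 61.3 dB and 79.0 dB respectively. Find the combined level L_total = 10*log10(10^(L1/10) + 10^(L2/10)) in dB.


10^(61.3/10) = 1.34896e+06
10^(79.0/10) = 7.94328e+07
Sum = 1.34896e+06 + 7.94328e+07 = 8.07818e+07
L_total = 10*log10(8.07818e+07) = 79.073 dB


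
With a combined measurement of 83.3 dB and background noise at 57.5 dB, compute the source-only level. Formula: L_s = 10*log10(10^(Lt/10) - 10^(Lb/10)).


10^(83.3/10) = 2.13796e+08
10^(57.5/10) = 562341
Difference = 2.13796e+08 - 562341 = 2.13234e+08
L_source = 10*log10(2.13234e+08) = 83.289 dB


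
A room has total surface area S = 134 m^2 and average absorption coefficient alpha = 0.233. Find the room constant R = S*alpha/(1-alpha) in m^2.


R = 134 * 0.233 / (1 - 0.233) = 40.707 m^2


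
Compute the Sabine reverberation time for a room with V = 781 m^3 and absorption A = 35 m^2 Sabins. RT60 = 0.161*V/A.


RT60 = 0.161 * 781 / 35 = 3.5926 s


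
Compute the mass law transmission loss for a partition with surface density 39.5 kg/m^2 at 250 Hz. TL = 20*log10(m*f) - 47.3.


m * f = 39.5 * 250 = 9875
20*log10(9875) = 79.8907 dB
TL = 79.8907 - 47.3 = 32.591 dB


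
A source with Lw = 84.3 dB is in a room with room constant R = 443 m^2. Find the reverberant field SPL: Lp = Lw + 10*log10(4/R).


4/R = 4/443 = 0.00902935
Lp = 84.3 + 10*log10(0.00902935) = 63.857 dB


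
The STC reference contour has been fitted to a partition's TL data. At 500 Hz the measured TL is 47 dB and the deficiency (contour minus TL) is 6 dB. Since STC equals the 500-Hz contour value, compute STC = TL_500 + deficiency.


By ASTM E413, STC = value of the fitted reference contour at 500 Hz.
Contour value at 500 Hz = TL_500 + deficiency = 47 + 6 = 53
STC = 53


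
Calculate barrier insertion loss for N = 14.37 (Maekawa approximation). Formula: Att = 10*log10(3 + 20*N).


3 + 20*N = 3 + 20*14.37 = 290.4
Att = 10*log10(290.4) = 24.63 dB


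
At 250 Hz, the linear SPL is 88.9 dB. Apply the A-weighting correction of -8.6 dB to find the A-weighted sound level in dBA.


A-weighting table: 250 Hz -> -8.6 dB correction
SPL_A = SPL + correction = 88.9 + (-8.6) = 80.3 dBA


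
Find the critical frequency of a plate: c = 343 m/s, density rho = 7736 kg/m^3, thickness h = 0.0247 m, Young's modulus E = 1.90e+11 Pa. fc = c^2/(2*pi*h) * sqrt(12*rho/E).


12*rho/E = 12*7736/1.90e+11 = 4.88589e-07
sqrt(12*rho/E) = sqrt(4.88589e-07) = 0.000698991
c^2/(2*pi*h) = 343^2/(2*pi*0.0247) = 758074
fc = 758074 * 0.000698991 = 529.89 Hz


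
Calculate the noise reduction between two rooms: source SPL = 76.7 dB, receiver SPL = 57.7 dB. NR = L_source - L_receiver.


NR = L_source - L_receiver (difference between source and receiving room levels)
NR = 76.7 - 57.7 = 19 dB


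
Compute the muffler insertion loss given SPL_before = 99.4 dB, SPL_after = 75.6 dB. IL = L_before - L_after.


Insertion loss = SPL without muffler - SPL with muffler
IL = 99.4 - 75.6 = 23.8 dB


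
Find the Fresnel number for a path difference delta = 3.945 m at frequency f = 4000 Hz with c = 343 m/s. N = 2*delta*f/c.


N = 2*delta*f/c = 2*delta/lambda, where lambda = c/f
lambda = 343 / 4000 = 0.08575 m
N = 2 * 3.945 / 0.08575 = 92.012


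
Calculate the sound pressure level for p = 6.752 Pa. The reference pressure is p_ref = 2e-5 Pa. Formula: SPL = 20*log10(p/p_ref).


p / p_ref = 6.752 / 2e-5 = 337600
SPL = 20 * log10(337600) = 110.57 dB


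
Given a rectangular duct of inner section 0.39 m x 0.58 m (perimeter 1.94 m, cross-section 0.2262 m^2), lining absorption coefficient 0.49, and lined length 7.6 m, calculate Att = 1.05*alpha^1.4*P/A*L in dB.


alpha^1.4 = 0.49^1.4 = 0.368362
Attenuation rate = 1.05 * alpha^1.4 * P / A
= 1.05 * 0.368362 * 1.94 / 0.2262 = 3.31721 dB/m
Total Att = 3.31721 * 7.6 = 25.211 dB


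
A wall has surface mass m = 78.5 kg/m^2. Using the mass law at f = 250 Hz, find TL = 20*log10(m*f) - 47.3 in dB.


m * f = 78.5 * 250 = 19625
20*log10(19625) = 85.8562 dB
TL = 85.8562 - 47.3 = 38.556 dB


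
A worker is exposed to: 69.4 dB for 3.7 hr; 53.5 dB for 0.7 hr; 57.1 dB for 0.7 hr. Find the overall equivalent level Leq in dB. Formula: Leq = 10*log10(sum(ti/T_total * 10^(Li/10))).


T_total = 3.7 + 0.7 + 0.7 = 5.1 hr
(3.7/5.1) * 10^(69.4/10) = 6.31876e+06
(0.7/5.1) * 10^(53.5/10) = 30727.5
(0.7/5.1) * 10^(57.1/10) = 70392.7
Sum = 6.31876e+06 + 30727.5 + 70392.7 = 6.41988e+06
Leq = 10*log10(6.41988e+06) = 68.075 dB


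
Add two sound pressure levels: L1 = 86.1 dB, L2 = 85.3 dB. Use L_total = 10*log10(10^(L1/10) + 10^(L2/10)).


10^(86.1/10) = 4.0738e+08
10^(85.3/10) = 3.38844e+08
Sum = 4.0738e+08 + 3.38844e+08 = 7.46224e+08
L_total = 10*log10(7.46224e+08) = 88.729 dB


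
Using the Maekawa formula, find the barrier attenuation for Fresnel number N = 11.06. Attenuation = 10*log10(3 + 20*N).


3 + 20*N = 3 + 20*11.06 = 224.2
Att = 10*log10(224.2) = 23.506 dB


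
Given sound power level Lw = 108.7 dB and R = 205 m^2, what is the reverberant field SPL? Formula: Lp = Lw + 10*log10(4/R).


4/R = 4/205 = 0.0195122
Lp = 108.7 + 10*log10(0.0195122) = 91.603 dB


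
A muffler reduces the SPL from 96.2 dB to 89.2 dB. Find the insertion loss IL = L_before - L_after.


Insertion loss = SPL without muffler - SPL with muffler
IL = 96.2 - 89.2 = 7 dB


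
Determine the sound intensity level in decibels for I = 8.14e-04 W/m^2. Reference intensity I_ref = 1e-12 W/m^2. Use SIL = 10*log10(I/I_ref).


I / I_ref = 8.14e-04 / 1e-12 = 8.14e+08
SIL = 10 * log10(8.14e+08) = 89.106 dB


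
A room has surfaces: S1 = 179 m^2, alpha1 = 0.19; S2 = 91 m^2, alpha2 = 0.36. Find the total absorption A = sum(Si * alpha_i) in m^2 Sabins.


179 * 0.19 = 34.01
91 * 0.36 = 32.76
A_total = 34.01 + 32.76 = 66.77 m^2


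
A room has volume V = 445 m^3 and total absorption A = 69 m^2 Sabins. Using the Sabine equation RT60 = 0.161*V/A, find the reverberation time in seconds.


RT60 = 0.161 * 445 / 69 = 1.0383 s


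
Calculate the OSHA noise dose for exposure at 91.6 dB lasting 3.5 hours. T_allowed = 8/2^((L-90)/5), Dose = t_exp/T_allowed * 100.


T_allowed = 8 / 2^((91.6 - 90)/5) = 6.40856 hr
Dose = 3.5 / 6.40856 * 100 = 54.614 %


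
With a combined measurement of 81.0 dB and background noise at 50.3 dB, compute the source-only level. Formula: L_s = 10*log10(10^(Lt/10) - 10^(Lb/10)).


10^(81.0/10) = 1.25893e+08
10^(50.3/10) = 107152
Difference = 1.25893e+08 - 107152 = 1.25786e+08
L_source = 10*log10(1.25786e+08) = 80.996 dB


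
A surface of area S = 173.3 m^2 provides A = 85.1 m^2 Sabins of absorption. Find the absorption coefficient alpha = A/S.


Absorption coefficient = absorbed power / incident power
alpha = A / S = 85.1 / 173.3 = 0.49106


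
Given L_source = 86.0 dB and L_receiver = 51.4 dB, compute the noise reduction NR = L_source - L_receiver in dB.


NR = L_source - L_receiver (difference between source and receiving room levels)
NR = 86.0 - 51.4 = 34.6 dB


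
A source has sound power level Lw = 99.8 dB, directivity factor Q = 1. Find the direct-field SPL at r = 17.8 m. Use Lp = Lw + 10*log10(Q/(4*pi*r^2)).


4*pi*r^2 = 4*pi*17.8^2 = 3981.53 m^2
Q / (4*pi*r^2) = 1 / 3981.53 = 0.00025116
Lp = 99.8 + 10*log10(0.00025116) = 63.8 dB


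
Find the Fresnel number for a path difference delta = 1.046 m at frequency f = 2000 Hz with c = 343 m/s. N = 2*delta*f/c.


N = 2*delta*f/c = 2*delta/lambda, where lambda = c/f
lambda = 343 / 2000 = 0.1715 m
N = 2 * 1.046 / 0.1715 = 12.198


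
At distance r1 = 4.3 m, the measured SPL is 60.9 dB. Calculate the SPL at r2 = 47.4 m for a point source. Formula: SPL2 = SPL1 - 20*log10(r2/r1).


r2/r1 = 47.4/4.3 = 11.0233
Correction = 20*log10(11.0233) = 20.8462 dB
SPL2 = 60.9 - 20.8462 = 40.054 dB


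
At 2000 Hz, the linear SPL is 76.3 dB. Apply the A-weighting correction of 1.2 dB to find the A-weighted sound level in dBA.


A-weighting table: 2000 Hz -> 1.2 dB correction
SPL_A = SPL + correction = 76.3 + (1.2) = 77.5 dBA


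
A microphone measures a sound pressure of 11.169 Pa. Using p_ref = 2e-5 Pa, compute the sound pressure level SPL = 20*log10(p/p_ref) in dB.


p / p_ref = 11.169 / 2e-5 = 558450
SPL = 20 * log10(558450) = 114.94 dB


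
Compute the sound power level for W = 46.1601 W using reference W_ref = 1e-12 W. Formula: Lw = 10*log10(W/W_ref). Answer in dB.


W / W_ref = 46.1601 / 1e-12 = 4.61601e+13
Lw = 10 * log10(4.61601e+13) = 136.64 dB


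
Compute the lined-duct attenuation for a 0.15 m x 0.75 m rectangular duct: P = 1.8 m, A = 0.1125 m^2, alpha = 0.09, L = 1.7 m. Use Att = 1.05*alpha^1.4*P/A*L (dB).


alpha^1.4 = 0.09^1.4 = 0.034351
Attenuation rate = 1.05 * alpha^1.4 * P / A
= 1.05 * 0.034351 * 1.8 / 0.1125 = 0.577097 dB/m
Total Att = 0.577097 * 1.7 = 0.98106 dB


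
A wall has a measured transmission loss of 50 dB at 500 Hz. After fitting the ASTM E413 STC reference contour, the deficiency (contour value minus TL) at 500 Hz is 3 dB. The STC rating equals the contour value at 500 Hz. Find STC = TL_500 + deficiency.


By ASTM E413, STC = value of the fitted reference contour at 500 Hz.
Contour value at 500 Hz = TL_500 + deficiency = 50 + 3 = 53
STC = 53


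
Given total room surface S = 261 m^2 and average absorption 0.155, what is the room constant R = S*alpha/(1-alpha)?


R = 261 * 0.155 / (1 - 0.155) = 47.876 m^2


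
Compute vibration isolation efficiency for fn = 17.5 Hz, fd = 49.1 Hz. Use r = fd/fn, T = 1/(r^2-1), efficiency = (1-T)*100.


r = 49.1 / 17.5 = 2.80571
r^2 - 1 = 2.80571^2 - 1 = 6.87201
T = 1/6.87201 = 0.145518
Efficiency = (1 - 0.145518)*100 = 85.448 %


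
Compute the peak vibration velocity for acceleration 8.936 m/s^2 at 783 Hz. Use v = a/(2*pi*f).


omega = 2*pi*f = 2*pi*783 = 4919.73 rad/s
v = a / omega = 8.936 / 4919.73 = 0.0018164 m/s


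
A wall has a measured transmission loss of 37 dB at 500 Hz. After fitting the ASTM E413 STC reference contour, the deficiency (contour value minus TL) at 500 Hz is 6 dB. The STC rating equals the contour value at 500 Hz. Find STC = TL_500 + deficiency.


By ASTM E413, STC = value of the fitted reference contour at 500 Hz.
Contour value at 500 Hz = TL_500 + deficiency = 37 + 6 = 43
STC = 43


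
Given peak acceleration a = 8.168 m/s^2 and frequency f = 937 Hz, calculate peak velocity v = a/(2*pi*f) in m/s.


omega = 2*pi*f = 2*pi*937 = 5887.34 rad/s
v = a / omega = 8.168 / 5887.34 = 0.0013874 m/s


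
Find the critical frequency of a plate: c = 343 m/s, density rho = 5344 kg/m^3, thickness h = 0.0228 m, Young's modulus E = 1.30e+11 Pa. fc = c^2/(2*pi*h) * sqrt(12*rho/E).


12*rho/E = 12*5344/1.30e+11 = 4.93292e-07
sqrt(12*rho/E) = sqrt(4.93292e-07) = 0.000702347
c^2/(2*pi*h) = 343^2/(2*pi*0.0228) = 821246
fc = 821246 * 0.000702347 = 576.8 Hz


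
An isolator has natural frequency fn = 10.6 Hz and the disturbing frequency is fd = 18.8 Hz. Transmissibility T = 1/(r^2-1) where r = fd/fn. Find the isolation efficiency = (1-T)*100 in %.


r = 18.8 / 10.6 = 1.77358
r^2 - 1 = 1.77358^2 - 1 = 2.14559
T = 1/2.14559 = 0.466072
Efficiency = (1 - 0.466072)*100 = 53.393 %


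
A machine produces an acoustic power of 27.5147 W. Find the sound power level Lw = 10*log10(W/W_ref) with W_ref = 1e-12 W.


W / W_ref = 27.5147 / 1e-12 = 2.75147e+13
Lw = 10 * log10(2.75147e+13) = 134.4 dB


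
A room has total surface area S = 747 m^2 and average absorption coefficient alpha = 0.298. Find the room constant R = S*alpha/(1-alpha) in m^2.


R = 747 * 0.298 / (1 - 0.298) = 317.1 m^2


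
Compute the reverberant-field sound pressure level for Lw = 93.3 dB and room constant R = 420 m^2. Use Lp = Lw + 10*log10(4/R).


4/R = 4/420 = 0.00952381
Lp = 93.3 + 10*log10(0.00952381) = 73.088 dB


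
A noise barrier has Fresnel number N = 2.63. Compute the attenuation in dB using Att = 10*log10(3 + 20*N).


3 + 20*N = 3 + 20*2.63 = 55.6
Att = 10*log10(55.6) = 17.451 dB


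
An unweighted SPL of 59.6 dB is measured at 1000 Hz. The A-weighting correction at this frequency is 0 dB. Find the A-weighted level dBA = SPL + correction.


A-weighting table: 1000 Hz -> 0 dB correction
SPL_A = SPL + correction = 59.6 + (0) = 59.6 dBA


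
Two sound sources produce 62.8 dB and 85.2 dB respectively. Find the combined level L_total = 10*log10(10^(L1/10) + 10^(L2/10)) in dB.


10^(62.8/10) = 1.90546e+06
10^(85.2/10) = 3.31131e+08
Sum = 1.90546e+06 + 3.31131e+08 = 3.33036e+08
L_total = 10*log10(3.33036e+08) = 85.225 dB


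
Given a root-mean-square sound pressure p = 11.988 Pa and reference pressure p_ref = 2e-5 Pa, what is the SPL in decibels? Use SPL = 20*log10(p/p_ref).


p / p_ref = 11.988 / 2e-5 = 599400
SPL = 20 * log10(599400) = 115.55 dB


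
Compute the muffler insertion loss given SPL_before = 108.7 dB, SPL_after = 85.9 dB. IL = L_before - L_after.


Insertion loss = SPL without muffler - SPL with muffler
IL = 108.7 - 85.9 = 22.8 dB


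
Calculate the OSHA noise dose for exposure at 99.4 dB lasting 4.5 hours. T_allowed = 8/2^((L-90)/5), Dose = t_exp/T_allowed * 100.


T_allowed = 8 / 2^((99.4 - 90)/5) = 2.17347 hr
Dose = 4.5 / 2.17347 * 100 = 207.04 %


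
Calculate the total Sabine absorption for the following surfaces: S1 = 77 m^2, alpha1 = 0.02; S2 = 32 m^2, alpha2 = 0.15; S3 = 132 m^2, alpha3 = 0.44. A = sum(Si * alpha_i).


77 * 0.02 = 1.54
32 * 0.15 = 4.8
132 * 0.44 = 58.08
A_total = 1.54 + 4.8 + 58.08 = 64.42 m^2


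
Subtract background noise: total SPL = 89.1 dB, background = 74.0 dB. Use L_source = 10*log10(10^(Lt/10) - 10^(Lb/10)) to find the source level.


10^(89.1/10) = 8.12831e+08
10^(74.0/10) = 2.51189e+07
Difference = 8.12831e+08 - 2.51189e+07 = 7.87712e+08
L_source = 10*log10(7.87712e+08) = 88.964 dB


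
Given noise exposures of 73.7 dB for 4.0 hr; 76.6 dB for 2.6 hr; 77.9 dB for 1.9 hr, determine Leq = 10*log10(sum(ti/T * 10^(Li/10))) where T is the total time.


T_total = 4.0 + 2.6 + 1.9 = 8.5 hr
(4.0/8.5) * 10^(73.7/10) = 1.10317e+07
(2.6/8.5) * 10^(76.6/10) = 1.39815e+07
(1.9/8.5) * 10^(77.9/10) = 1.37827e+07
Sum = 1.10317e+07 + 1.39815e+07 + 1.37827e+07 = 3.87959e+07
Leq = 10*log10(3.87959e+07) = 75.888 dB


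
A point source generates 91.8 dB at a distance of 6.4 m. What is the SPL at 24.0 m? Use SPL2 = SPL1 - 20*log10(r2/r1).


r2/r1 = 24.0/6.4 = 3.75
Correction = 20*log10(3.75) = 11.4806 dB
SPL2 = 91.8 - 11.4806 = 80.319 dB


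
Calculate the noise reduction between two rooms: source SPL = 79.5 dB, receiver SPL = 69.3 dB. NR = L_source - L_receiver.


NR = L_source - L_receiver (difference between source and receiving room levels)
NR = 79.5 - 69.3 = 10.2 dB


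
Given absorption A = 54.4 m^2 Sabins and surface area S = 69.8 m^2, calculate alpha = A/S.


Absorption coefficient = absorbed power / incident power
alpha = A / S = 54.4 / 69.8 = 0.77937


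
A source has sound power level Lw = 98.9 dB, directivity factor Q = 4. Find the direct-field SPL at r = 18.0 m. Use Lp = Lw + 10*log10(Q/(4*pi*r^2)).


4*pi*r^2 = 4*pi*18.0^2 = 4071.5 m^2
Q / (4*pi*r^2) = 4 / 4071.5 = 0.000982439
Lp = 98.9 + 10*log10(0.000982439) = 68.823 dB


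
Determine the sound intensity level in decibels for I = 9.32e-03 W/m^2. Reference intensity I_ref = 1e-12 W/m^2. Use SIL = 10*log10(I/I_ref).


I / I_ref = 9.32e-03 / 1e-12 = 9.32e+09
SIL = 10 * log10(9.32e+09) = 99.694 dB


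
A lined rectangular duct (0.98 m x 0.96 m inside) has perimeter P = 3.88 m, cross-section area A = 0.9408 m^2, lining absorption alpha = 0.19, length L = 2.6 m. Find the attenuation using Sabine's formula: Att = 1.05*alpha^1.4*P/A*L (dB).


alpha^1.4 = 0.19^1.4 = 0.0977811
Attenuation rate = 1.05 * alpha^1.4 * P / A
= 1.05 * 0.0977811 * 3.88 / 0.9408 = 0.423427 dB/m
Total Att = 0.423427 * 2.6 = 1.1009 dB


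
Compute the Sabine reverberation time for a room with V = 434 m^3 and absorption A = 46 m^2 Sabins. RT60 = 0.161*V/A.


RT60 = 0.161 * 434 / 46 = 1.519 s


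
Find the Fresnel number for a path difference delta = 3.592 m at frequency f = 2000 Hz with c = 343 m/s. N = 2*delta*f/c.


N = 2*delta*f/c = 2*delta/lambda, where lambda = c/f
lambda = 343 / 2000 = 0.1715 m
N = 2 * 3.592 / 0.1715 = 41.889


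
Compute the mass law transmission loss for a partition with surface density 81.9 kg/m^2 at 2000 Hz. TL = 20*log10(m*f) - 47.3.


m * f = 81.9 * 2000 = 163800
20*log10(163800) = 104.286 dB
TL = 104.286 - 47.3 = 56.986 dB


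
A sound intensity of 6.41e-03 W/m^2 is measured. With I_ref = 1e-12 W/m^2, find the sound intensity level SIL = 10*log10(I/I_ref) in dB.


I / I_ref = 6.41e-03 / 1e-12 = 6.41e+09
SIL = 10 * log10(6.41e+09) = 98.069 dB


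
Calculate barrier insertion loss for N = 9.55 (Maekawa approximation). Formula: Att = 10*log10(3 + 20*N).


3 + 20*N = 3 + 20*9.55 = 194
Att = 10*log10(194) = 22.878 dB


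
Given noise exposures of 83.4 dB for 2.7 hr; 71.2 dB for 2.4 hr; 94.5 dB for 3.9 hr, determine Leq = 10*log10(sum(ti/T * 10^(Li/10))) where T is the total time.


T_total = 2.7 + 2.4 + 3.9 = 9.0 hr
(2.7/9.0) * 10^(83.4/10) = 6.56328e+07
(2.4/9.0) * 10^(71.2/10) = 3.51535e+06
(3.9/9.0) * 10^(94.5/10) = 1.2213e+09
Sum = 6.56328e+07 + 3.51535e+06 + 1.2213e+09 = 1.29045e+09
Leq = 10*log10(1.29045e+09) = 91.107 dB


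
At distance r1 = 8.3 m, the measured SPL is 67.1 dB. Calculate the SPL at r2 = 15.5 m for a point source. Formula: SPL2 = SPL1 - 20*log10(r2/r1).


r2/r1 = 15.5/8.3 = 1.86747
Correction = 20*log10(1.86747) = 5.42507 dB
SPL2 = 67.1 - 5.42507 = 61.675 dB


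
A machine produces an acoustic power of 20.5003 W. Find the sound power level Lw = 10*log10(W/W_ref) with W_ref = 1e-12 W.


W / W_ref = 20.5003 / 1e-12 = 2.05003e+13
Lw = 10 * log10(2.05003e+13) = 133.12 dB


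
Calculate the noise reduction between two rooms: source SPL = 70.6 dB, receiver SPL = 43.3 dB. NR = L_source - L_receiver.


NR = L_source - L_receiver (difference between source and receiving room levels)
NR = 70.6 - 43.3 = 27.3 dB


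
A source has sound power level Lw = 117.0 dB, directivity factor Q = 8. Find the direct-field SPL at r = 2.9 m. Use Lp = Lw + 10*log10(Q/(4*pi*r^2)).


4*pi*r^2 = 4*pi*2.9^2 = 105.683 m^2
Q / (4*pi*r^2) = 8 / 105.683 = 0.0756981
Lp = 117.0 + 10*log10(0.0756981) = 105.79 dB


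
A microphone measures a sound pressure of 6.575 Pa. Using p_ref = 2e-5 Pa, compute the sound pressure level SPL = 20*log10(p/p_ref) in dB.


p / p_ref = 6.575 / 2e-5 = 328750
SPL = 20 * log10(328750) = 110.34 dB


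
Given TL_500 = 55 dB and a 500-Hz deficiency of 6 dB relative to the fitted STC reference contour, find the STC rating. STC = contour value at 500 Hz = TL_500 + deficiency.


By ASTM E413, STC = value of the fitted reference contour at 500 Hz.
Contour value at 500 Hz = TL_500 + deficiency = 55 + 6 = 61
STC = 61


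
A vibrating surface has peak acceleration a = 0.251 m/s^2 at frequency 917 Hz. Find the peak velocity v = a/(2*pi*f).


omega = 2*pi*f = 2*pi*917 = 5761.68 rad/s
v = a / omega = 0.251 / 5761.68 = 4.3564e-05 m/s


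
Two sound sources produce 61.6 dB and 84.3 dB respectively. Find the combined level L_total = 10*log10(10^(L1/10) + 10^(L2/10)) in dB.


10^(61.6/10) = 1.44544e+06
10^(84.3/10) = 2.69153e+08
Sum = 1.44544e+06 + 2.69153e+08 = 2.70598e+08
L_total = 10*log10(2.70598e+08) = 84.323 dB


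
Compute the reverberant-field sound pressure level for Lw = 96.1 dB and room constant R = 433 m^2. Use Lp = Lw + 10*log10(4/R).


4/R = 4/433 = 0.00923788
Lp = 96.1 + 10*log10(0.00923788) = 75.756 dB


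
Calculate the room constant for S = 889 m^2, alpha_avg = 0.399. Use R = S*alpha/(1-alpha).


R = 889 * 0.399 / (1 - 0.399) = 590.2 m^2


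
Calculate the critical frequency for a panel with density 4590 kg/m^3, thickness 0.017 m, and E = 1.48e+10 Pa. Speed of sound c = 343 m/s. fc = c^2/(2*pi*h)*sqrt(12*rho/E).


12*rho/E = 12*4590/1.48e+10 = 3.72162e-06
sqrt(12*rho/E) = sqrt(3.72162e-06) = 0.00192915
c^2/(2*pi*h) = 343^2/(2*pi*0.017) = 1.10144e+06
fc = 1.10144e+06 * 0.00192915 = 2124.8 Hz


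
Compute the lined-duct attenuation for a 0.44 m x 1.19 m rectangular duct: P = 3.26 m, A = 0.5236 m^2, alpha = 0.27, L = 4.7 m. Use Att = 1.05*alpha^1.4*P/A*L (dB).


alpha^1.4 = 0.27^1.4 = 0.159922
Attenuation rate = 1.05 * alpha^1.4 * P / A
= 1.05 * 0.159922 * 3.26 / 0.5236 = 1.04548 dB/m
Total Att = 1.04548 * 4.7 = 4.9138 dB


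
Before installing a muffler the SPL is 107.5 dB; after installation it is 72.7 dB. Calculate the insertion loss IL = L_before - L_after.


Insertion loss = SPL without muffler - SPL with muffler
IL = 107.5 - 72.7 = 34.8 dB


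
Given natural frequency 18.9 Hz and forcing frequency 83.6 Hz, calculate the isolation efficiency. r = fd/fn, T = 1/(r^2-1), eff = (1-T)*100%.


r = 83.6 / 18.9 = 4.42328
r^2 - 1 = 4.42328^2 - 1 = 18.5654
T = 1/18.5654 = 0.0538636
Efficiency = (1 - 0.0538636)*100 = 94.614 %


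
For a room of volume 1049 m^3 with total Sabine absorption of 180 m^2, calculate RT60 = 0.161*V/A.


RT60 = 0.161 * 1049 / 180 = 0.93827 s


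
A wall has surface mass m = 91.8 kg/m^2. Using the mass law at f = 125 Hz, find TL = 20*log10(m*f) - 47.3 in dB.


m * f = 91.8 * 125 = 11475
20*log10(11475) = 81.1951 dB
TL = 81.1951 - 47.3 = 33.895 dB


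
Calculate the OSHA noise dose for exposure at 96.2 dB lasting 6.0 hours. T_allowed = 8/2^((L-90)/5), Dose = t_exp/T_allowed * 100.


T_allowed = 8 / 2^((96.2 - 90)/5) = 3.38698 hr
Dose = 6.0 / 3.38698 * 100 = 177.15 %


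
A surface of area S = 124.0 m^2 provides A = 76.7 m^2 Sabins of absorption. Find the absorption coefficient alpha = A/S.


Absorption coefficient = absorbed power / incident power
alpha = A / S = 76.7 / 124.0 = 0.61855


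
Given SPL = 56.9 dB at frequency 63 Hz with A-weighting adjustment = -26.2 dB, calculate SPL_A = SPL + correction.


A-weighting table: 63 Hz -> -26.2 dB correction
SPL_A = SPL + correction = 56.9 + (-26.2) = 30.7 dBA


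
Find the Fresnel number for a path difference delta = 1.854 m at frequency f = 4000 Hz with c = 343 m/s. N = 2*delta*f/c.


N = 2*delta*f/c = 2*delta/lambda, where lambda = c/f
lambda = 343 / 4000 = 0.08575 m
N = 2 * 1.854 / 0.08575 = 43.242


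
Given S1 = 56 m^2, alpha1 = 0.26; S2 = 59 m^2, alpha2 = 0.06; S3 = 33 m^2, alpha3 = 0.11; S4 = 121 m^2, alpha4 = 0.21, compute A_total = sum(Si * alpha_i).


56 * 0.26 = 14.56
59 * 0.06 = 3.54
33 * 0.11 = 3.63
121 * 0.21 = 25.41
A_total = 14.56 + 3.54 + 3.63 + 25.41 = 47.14 m^2


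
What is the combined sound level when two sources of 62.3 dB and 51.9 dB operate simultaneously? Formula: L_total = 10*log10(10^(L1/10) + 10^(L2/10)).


10^(62.3/10) = 1.69824e+06
10^(51.9/10) = 154882
Sum = 1.69824e+06 + 154882 = 1.85312e+06
L_total = 10*log10(1.85312e+06) = 62.679 dB


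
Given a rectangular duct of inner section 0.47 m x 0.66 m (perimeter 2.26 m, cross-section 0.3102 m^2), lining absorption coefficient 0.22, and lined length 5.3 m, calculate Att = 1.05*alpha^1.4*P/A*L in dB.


alpha^1.4 = 0.22^1.4 = 0.120058
Attenuation rate = 1.05 * alpha^1.4 * P / A
= 1.05 * 0.120058 * 2.26 / 0.3102 = 0.918432 dB/m
Total Att = 0.918432 * 5.3 = 4.8677 dB


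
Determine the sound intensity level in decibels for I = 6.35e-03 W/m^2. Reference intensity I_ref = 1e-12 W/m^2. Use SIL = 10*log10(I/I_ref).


I / I_ref = 6.35e-03 / 1e-12 = 6.35e+09
SIL = 10 * log10(6.35e+09) = 98.028 dB


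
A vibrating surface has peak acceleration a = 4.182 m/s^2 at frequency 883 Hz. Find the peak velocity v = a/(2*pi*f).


omega = 2*pi*f = 2*pi*883 = 5548.05 rad/s
v = a / omega = 4.182 / 5548.05 = 0.00075378 m/s


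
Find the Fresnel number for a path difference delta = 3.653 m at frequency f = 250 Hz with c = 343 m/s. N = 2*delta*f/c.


N = 2*delta*f/c = 2*delta/lambda, where lambda = c/f
lambda = 343 / 250 = 1.372 m
N = 2 * 3.653 / 1.372 = 5.3251


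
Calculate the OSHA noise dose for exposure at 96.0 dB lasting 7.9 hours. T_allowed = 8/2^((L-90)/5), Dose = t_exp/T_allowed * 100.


T_allowed = 8 / 2^((96.0 - 90)/5) = 3.4822 hr
Dose = 7.9 / 3.4822 * 100 = 226.87 %


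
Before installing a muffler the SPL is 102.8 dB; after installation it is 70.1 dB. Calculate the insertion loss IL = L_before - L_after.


Insertion loss = SPL without muffler - SPL with muffler
IL = 102.8 - 70.1 = 32.7 dB


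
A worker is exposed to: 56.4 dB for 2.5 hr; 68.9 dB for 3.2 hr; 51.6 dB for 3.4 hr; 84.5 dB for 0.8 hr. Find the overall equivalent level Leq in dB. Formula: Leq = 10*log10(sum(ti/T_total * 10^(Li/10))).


T_total = 2.5 + 3.2 + 3.4 + 0.8 = 9.9 hr
(2.5/9.9) * 10^(56.4/10) = 110231
(3.2/9.9) * 10^(68.9/10) = 2.50908e+06
(3.4/9.9) * 10^(51.6/10) = 49641.4
(0.8/9.9) * 10^(84.5/10) = 2.27748e+07
Sum = 110231 + 2.50908e+06 + 49641.4 + 2.27748e+07 = 2.54438e+07
Leq = 10*log10(2.54438e+07) = 74.056 dB


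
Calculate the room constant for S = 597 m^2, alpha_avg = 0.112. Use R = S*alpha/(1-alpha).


R = 597 * 0.112 / (1 - 0.112) = 75.297 m^2


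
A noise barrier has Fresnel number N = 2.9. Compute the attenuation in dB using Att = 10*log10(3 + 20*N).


3 + 20*N = 3 + 20*2.9 = 61
Att = 10*log10(61) = 17.853 dB


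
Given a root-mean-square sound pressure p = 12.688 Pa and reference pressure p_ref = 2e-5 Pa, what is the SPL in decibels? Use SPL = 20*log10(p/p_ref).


p / p_ref = 12.688 / 2e-5 = 634400
SPL = 20 * log10(634400) = 116.05 dB


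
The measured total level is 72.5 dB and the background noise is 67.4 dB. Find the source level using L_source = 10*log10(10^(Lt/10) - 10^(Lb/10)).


10^(72.5/10) = 1.77828e+07
10^(67.4/10) = 5.49541e+06
Difference = 1.77828e+07 - 5.49541e+06 = 1.22874e+07
L_source = 10*log10(1.22874e+07) = 70.895 dB


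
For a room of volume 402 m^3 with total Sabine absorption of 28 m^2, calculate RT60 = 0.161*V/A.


RT60 = 0.161 * 402 / 28 = 2.3115 s


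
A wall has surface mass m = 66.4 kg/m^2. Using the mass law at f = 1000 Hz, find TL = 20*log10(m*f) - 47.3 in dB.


m * f = 66.4 * 1000 = 66400
20*log10(66400) = 96.4434 dB
TL = 96.4434 - 47.3 = 49.143 dB


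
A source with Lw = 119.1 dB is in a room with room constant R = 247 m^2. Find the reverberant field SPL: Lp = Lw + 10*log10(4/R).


4/R = 4/247 = 0.0161943
Lp = 119.1 + 10*log10(0.0161943) = 101.19 dB


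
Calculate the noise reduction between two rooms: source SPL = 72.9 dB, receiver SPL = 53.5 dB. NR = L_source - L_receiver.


NR = L_source - L_receiver (difference between source and receiving room levels)
NR = 72.9 - 53.5 = 19.4 dB


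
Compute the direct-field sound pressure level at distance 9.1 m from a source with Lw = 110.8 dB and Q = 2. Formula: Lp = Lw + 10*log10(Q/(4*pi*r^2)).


4*pi*r^2 = 4*pi*9.1^2 = 1040.62 m^2
Q / (4*pi*r^2) = 2 / 1040.62 = 0.00192193
Lp = 110.8 + 10*log10(0.00192193) = 83.637 dB


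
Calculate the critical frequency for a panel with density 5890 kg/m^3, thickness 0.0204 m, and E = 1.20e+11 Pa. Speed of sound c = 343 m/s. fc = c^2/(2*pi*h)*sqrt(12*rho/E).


12*rho/E = 12*5890/1.20e+11 = 5.89e-07
sqrt(12*rho/E) = sqrt(5.89e-07) = 0.000767463
c^2/(2*pi*h) = 343^2/(2*pi*0.0204) = 917864
fc = 917864 * 0.000767463 = 704.43 Hz


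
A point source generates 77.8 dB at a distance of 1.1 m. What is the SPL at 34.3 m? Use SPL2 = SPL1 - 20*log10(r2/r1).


r2/r1 = 34.3/1.1 = 31.1818
Correction = 20*log10(31.1818) = 29.878 dB
SPL2 = 77.8 - 29.878 = 47.922 dB


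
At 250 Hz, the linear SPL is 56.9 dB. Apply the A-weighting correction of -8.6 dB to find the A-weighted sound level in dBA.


A-weighting table: 250 Hz -> -8.6 dB correction
SPL_A = SPL + correction = 56.9 + (-8.6) = 48.3 dBA


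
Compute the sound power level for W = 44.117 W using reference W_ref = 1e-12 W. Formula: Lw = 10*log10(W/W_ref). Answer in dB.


W / W_ref = 44.117 / 1e-12 = 4.4117e+13
Lw = 10 * log10(4.4117e+13) = 136.45 dB


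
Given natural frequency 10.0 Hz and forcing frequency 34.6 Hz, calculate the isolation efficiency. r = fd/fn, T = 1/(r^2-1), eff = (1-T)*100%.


r = 34.6 / 10.0 = 3.46
r^2 - 1 = 3.46^2 - 1 = 10.9716
T = 1/10.9716 = 0.0911444
Efficiency = (1 - 0.0911444)*100 = 90.886 %


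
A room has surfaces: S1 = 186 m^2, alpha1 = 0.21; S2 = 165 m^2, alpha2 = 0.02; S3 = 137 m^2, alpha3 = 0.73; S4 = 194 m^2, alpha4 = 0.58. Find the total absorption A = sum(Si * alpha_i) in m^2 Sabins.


186 * 0.21 = 39.06
165 * 0.02 = 3.3
137 * 0.73 = 100.01
194 * 0.58 = 112.52
A_total = 39.06 + 3.3 + 100.01 + 112.52 = 254.89 m^2


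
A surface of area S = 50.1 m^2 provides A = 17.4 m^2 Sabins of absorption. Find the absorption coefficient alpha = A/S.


Absorption coefficient = absorbed power / incident power
alpha = A / S = 17.4 / 50.1 = 0.34731


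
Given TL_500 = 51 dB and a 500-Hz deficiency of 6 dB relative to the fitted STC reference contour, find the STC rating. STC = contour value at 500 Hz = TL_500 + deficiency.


By ASTM E413, STC = value of the fitted reference contour at 500 Hz.
Contour value at 500 Hz = TL_500 + deficiency = 51 + 6 = 57
STC = 57


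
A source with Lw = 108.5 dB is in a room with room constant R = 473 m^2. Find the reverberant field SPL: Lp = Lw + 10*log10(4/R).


4/R = 4/473 = 0.00845666
Lp = 108.5 + 10*log10(0.00845666) = 87.772 dB


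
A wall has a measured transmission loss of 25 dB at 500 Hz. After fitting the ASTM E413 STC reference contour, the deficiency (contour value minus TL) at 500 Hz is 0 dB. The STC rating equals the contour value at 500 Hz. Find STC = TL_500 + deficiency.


By ASTM E413, STC = value of the fitted reference contour at 500 Hz.
Contour value at 500 Hz = TL_500 + deficiency = 25 + 0 = 25
STC = 25


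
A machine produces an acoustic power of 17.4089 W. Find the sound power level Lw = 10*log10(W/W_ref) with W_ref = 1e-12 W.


W / W_ref = 17.4089 / 1e-12 = 1.74089e+13
Lw = 10 * log10(1.74089e+13) = 132.41 dB


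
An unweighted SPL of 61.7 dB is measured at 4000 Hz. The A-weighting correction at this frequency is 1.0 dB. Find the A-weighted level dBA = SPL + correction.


A-weighting table: 4000 Hz -> 1.0 dB correction
SPL_A = SPL + correction = 61.7 + (1.0) = 62.7 dBA


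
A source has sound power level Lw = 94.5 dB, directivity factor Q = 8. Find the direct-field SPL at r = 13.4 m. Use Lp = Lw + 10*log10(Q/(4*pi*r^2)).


4*pi*r^2 = 4*pi*13.4^2 = 2256.42 m^2
Q / (4*pi*r^2) = 8 / 2256.42 = 0.00354544
Lp = 94.5 + 10*log10(0.00354544) = 69.997 dB


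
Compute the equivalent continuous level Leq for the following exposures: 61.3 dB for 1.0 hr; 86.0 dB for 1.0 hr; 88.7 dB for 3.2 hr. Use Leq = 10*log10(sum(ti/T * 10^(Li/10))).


T_total = 1.0 + 1.0 + 3.2 = 5.2 hr
(1.0/5.2) * 10^(61.3/10) = 259416
(1.0/5.2) * 10^(86.0/10) = 7.65591e+07
(3.2/5.2) * 10^(88.7/10) = 4.56191e+08
Sum = 259416 + 7.65591e+07 + 4.56191e+08 = 5.3301e+08
Leq = 10*log10(5.3301e+08) = 87.267 dB


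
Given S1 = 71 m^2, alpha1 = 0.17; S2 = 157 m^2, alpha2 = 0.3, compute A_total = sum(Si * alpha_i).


71 * 0.17 = 12.07
157 * 0.3 = 47.1
A_total = 12.07 + 47.1 = 59.17 m^2


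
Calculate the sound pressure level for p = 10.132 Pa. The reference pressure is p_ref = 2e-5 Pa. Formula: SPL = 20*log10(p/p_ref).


p / p_ref = 10.132 / 2e-5 = 506600
SPL = 20 * log10(506600) = 114.09 dB


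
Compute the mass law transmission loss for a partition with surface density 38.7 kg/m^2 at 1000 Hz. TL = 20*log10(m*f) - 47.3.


m * f = 38.7 * 1000 = 38700
20*log10(38700) = 91.7542 dB
TL = 91.7542 - 47.3 = 44.454 dB


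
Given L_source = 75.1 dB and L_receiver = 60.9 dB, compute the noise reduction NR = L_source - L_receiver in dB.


NR = L_source - L_receiver (difference between source and receiving room levels)
NR = 75.1 - 60.9 = 14.2 dB


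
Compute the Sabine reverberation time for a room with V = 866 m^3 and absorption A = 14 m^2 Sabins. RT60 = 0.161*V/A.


RT60 = 0.161 * 866 / 14 = 9.959 s


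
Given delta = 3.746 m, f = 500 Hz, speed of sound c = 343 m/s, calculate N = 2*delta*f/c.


N = 2*delta*f/c = 2*delta/lambda, where lambda = c/f
lambda = 343 / 500 = 0.686 m
N = 2 * 3.746 / 0.686 = 10.921


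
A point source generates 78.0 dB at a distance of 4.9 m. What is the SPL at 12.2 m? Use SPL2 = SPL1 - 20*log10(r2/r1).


r2/r1 = 12.2/4.9 = 2.4898
Correction = 20*log10(2.4898) = 7.92329 dB
SPL2 = 78.0 - 7.92329 = 70.077 dB


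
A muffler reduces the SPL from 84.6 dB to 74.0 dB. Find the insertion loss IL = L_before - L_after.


Insertion loss = SPL without muffler - SPL with muffler
IL = 84.6 - 74.0 = 10.6 dB


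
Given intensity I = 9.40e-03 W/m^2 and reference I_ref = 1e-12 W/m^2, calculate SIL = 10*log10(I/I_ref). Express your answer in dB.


I / I_ref = 9.40e-03 / 1e-12 = 9.4e+09
SIL = 10 * log10(9.4e+09) = 99.731 dB


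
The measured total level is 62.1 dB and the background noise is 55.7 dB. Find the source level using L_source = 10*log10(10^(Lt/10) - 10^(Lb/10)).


10^(62.1/10) = 1.62181e+06
10^(55.7/10) = 371535
Difference = 1.62181e+06 - 371535 = 1.25028e+06
L_source = 10*log10(1.25028e+06) = 60.97 dB


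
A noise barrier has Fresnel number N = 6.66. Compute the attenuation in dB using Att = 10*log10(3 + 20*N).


3 + 20*N = 3 + 20*6.66 = 136.2
Att = 10*log10(136.2) = 21.342 dB


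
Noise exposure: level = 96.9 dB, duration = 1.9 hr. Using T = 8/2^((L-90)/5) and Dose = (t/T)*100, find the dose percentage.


T_allowed = 8 / 2^((96.9 - 90)/5) = 3.07375 hr
Dose = 1.9 / 3.07375 * 100 = 61.814 %


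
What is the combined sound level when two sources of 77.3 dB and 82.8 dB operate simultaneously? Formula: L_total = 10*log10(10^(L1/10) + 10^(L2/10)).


10^(77.3/10) = 5.37032e+07
10^(82.8/10) = 1.90546e+08
Sum = 5.37032e+07 + 1.90546e+08 = 2.44249e+08
L_total = 10*log10(2.44249e+08) = 83.878 dB


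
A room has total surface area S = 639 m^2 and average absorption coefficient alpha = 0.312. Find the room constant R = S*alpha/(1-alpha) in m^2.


R = 639 * 0.312 / (1 - 0.312) = 289.78 m^2


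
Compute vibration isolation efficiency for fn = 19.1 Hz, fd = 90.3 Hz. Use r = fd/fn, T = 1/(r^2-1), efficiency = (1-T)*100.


r = 90.3 / 19.1 = 4.72775
r^2 - 1 = 4.72775^2 - 1 = 21.3516
T = 1/21.3516 = 0.0468349
Efficiency = (1 - 0.0468349)*100 = 95.317 %
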